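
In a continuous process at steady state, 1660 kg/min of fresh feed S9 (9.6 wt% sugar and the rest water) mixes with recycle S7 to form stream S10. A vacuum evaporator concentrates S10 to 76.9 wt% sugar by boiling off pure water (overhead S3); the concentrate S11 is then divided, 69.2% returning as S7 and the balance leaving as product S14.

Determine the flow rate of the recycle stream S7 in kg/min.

Overall sugar balance (none leaves overhead): sugar in fresh feed = sugar in product, i.e. 1660×0.096 = (1−0.692)·S11·0.769.
S11 = 159.36/(0.769×0.308) = 672.83 kg/min.
Recycle S7 = 0.692×672.83 = 465.6 kg/min.

465.6 kg/min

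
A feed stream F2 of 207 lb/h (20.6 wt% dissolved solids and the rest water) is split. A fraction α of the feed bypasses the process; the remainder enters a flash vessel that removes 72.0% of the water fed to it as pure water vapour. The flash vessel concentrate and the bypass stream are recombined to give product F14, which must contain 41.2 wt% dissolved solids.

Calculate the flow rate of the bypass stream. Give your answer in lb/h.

25.95 lb/h

All 207×0.206 = 42.642 lb/h of dissolved solids reaches F14, so F14 = 42.642/0.412 = 103.5 lb/h and vapour = 103.5 lb/h.
The evaporator receives (1−α)·207 of feed at 0.794 water and removes 0.720 of that water:
0.720×0.794×(1−α)×207 = 103.5
(1−α) = 103.5/118.34 = 0.8746;  α = 0.1254.
Bypass flow = 0.1254×207 = 25.955 lb/h.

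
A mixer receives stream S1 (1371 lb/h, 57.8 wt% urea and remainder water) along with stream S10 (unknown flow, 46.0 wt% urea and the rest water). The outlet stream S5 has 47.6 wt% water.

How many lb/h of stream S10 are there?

Let S10 be the unknown flow. Total out = 1371 + S10.
water balance: 578.56 + 0.540·S10 = 0.476·(1371 + S10)
(0.540 − 0.476)·S10 = 0.476×1371 − 578.56 = 74.034
S10 = 74.034 / 0.064 = 1156.8 lb/h

1157 lb/h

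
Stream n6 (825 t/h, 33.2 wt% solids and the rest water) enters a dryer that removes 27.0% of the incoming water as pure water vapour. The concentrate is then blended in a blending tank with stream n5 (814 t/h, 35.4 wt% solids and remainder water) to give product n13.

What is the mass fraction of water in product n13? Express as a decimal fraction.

Vapour removed = 0.270×0.668×825 = 148.8 t/h; concentrate = 676.2 t/h.
water reaching the mixer = 402.3 (from concentrate) + 814×0.646 = 928.15 t/h.
Product flow = 676.2 + 814 = 1490.2 t/h; water fraction = 0.623.

0.623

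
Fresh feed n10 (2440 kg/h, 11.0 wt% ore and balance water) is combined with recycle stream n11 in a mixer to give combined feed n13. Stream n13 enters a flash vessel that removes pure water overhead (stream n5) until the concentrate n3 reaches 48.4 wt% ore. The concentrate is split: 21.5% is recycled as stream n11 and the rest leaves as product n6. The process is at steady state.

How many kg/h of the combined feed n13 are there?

2592 kg/h

Overall ore balance (none leaves overhead): ore in fresh feed = ore in product, i.e. 2440×0.110 = (1−0.215)·n3·0.484.
n3 = 268.4/(0.484×0.785) = 706.43 kg/h.
Recycle n11 = 0.215×706.43 = 151.88 kg/h.
Combined feed n13 = 2440 + 151.88 = 2591.9 kg/h.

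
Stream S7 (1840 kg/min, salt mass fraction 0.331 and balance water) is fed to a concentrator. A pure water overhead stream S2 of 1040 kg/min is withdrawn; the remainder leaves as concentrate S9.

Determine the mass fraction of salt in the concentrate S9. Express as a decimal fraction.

0.761

salt is not removed: 1840×0.331 = 609.04 kg/min of salt enters S9.
Concentrate = 1840 − 1040 = 800 kg/min.
Mass fraction = 609.04/800 = 0.761.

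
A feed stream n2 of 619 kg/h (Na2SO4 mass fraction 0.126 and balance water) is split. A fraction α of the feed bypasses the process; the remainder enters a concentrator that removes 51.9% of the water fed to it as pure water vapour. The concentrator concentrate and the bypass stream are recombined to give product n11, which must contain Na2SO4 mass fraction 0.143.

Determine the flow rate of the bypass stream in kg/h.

456.8 kg/h

All 619×0.126 = 77.994 kg/h of Na2SO4 reaches n11, so n11 = 77.994/0.143 = 545.41 kg/h and vapour = 73.587 kg/h.
The evaporator receives (1−α)·619 of feed at 0.874 water and removes 0.519 of that water:
0.519×0.874×(1−α)×619 = 73.587
(1−α) = 73.587/280.78 = 0.2621;  α = 0.7379.
Bypass flow = 0.7379×619 = 456.77 kg/h.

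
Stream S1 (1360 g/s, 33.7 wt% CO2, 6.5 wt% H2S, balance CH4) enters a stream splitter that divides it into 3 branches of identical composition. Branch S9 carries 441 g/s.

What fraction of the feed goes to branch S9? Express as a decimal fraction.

0.324

Fraction to S9 = 441/1360 = 0.3243.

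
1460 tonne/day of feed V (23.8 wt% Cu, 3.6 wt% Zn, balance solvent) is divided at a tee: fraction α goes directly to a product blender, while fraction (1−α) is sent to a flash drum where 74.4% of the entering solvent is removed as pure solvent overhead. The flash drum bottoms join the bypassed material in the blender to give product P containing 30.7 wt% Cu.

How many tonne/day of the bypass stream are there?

852.5 tonne/day

All 1460×0.238 = 347.48 tonne/day of Cu reaches P, so P = 347.48/0.307 = 1131.9 tonne/day and vapour = 328.14 tonne/day.
The evaporator receives (1−α)·1460 of feed at 0.726 solvent and removes 0.744 of that solvent:
0.744×0.726×(1−α)×1460 = 328.14
(1−α) = 328.14/788.61 = 0.4161;  α = 0.5839.
Bypass flow = 0.5839×1460 = 852.49 tonne/day.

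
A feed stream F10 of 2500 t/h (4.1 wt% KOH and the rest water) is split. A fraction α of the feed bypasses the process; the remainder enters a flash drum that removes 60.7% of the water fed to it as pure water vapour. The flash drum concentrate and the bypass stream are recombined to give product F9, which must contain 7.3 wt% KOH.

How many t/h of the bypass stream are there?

617.4 t/h

All 2500×0.041 = 102.5 t/h of KOH reaches F9, so F9 = 102.5/0.073 = 1404.1 t/h and vapour = 1095.9 t/h.
The evaporator receives (1−α)·2500 of feed at 0.959 water and removes 0.607 of that water:
0.607×0.959×(1−α)×2500 = 1095.9
(1−α) = 1095.9/1455.3 = 0.7530;  α = 0.2470.
Bypass flow = 0.2470×2500 = 617.39 t/h.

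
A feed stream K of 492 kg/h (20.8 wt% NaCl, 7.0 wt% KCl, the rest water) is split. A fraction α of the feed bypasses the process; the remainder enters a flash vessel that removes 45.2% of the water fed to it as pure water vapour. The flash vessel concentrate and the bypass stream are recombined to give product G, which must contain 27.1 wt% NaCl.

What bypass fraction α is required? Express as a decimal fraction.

All 492×0.208 = 102.34 kg/h of NaCl reaches G, so G = 102.34/0.271 = 377.62 kg/h and vapour = 114.38 kg/h.
The evaporator receives (1−α)·492 of feed at 0.722 water and removes 0.452 of that water:
0.452×0.722×(1−α)×492 = 114.38
(1−α) = 114.38/160.56 = 0.7124;  α = 0.2876.

0.288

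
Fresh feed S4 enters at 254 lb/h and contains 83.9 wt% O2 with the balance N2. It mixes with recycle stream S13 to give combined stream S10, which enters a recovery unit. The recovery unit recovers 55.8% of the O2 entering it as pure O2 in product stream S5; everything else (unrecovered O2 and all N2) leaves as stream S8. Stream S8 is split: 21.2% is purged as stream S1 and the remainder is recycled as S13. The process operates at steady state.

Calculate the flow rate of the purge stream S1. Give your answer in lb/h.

N2 enters only via S4 and leaves only via the purge: 254×0.161 = 0.212×(N2 in S8), and the recovery unit passes all N2, so N2 in S10 = N2 in S8 = 192.9 lb/h.
O2 in S10: m_A = 254×0.839 + (1−0.212)·(1−0.558)·m_A, so m_A = 213.11/0.6517 = 327 lb/h.
S8 = (1−0.558)×327 + 192.9 = 337.43 lb/h.
Purge S1 = 0.212×337.43 = 71.535 lb/h.

71.54 lb/h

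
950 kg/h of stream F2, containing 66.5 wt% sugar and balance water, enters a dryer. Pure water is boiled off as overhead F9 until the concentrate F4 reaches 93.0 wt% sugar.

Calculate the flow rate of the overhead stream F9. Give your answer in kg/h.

270.7 kg/h

sugar is conserved: 950×0.665 = 631.75 kg/h all reports to the concentrate.
Concentrate = 631.75/(target fraction) = 679.3 kg/h.
Overhead = 950 − 679.3 = 270.7 kg/h.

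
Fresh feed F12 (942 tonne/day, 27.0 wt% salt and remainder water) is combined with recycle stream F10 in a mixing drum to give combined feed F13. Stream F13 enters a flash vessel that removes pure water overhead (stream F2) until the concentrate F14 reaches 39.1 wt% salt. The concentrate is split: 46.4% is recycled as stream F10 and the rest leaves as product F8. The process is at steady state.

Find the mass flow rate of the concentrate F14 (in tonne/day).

Overall salt balance (none leaves overhead): salt in fresh feed = salt in product, i.e. 942×0.270 = (1−0.464)·F14·0.391.
F14 = 254.34/(0.391×0.536) = 1213.6 tonne/day.

1214 tonne/day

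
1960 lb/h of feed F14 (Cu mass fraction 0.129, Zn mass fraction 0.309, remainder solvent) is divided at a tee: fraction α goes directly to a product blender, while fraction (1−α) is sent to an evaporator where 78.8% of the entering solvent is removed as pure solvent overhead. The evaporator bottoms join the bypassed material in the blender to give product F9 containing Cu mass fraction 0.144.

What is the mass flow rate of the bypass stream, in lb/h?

1499 lb/h

All 1960×0.129 = 252.84 lb/h of Cu reaches F9, so F9 = 252.84/0.144 = 1755.8 lb/h and vapour = 204.17 lb/h.
The evaporator receives (1−α)·1960 of feed at 0.562 solvent and removes 0.788 of that solvent:
0.788×0.562×(1−α)×1960 = 204.17
(1−α) = 204.17/868 = 0.2352;  α = 0.7648.
Bypass flow = 0.7648×1960 = 1499 lb/h.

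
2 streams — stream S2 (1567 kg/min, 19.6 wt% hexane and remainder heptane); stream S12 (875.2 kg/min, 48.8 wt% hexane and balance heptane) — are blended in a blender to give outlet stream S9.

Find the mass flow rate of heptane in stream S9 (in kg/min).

1708 kg/min

heptane out = heptane in = 1567×0.804 + 875.2×0.512 = 1708 kg/min.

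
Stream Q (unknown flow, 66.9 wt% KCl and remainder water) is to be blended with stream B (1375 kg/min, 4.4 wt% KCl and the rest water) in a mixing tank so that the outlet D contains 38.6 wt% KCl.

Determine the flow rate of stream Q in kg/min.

Let Q be the unknown flow. Total out = 1375 + Q.
KCl balance: 60.5 + 0.669·Q = 0.386·(1375 + Q)
(0.669 − 0.386)·Q = 0.386×1375 − 60.5 = 470.25
Q = 470.25 / 0.283 = 1661.7 kg/min

1662 kg/min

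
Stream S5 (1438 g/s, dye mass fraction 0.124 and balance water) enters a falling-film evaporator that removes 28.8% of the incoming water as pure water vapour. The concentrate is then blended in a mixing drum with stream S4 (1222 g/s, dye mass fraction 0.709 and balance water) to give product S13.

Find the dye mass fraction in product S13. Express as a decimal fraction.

0.455

Vapour removed = 0.288×0.876×1438 = 362.79 g/s; concentrate = 1075.2 g/s.
dye reaching the mixer = 178.31 (from concentrate) + 1222×0.709 = 1044.7 g/s.
Product flow = 1075.2 + 1222 = 2297.2 g/s; dye fraction = 0.455.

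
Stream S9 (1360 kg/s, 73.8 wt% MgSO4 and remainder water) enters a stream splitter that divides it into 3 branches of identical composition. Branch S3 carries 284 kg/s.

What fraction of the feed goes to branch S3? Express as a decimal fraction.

Fraction to S3 = 284/1360 = 0.2088.

0.209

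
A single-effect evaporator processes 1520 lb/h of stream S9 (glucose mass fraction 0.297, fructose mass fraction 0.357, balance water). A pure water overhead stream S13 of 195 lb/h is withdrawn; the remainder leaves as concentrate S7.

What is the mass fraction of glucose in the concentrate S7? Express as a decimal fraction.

glucose is not removed: 1520×0.297 = 451.44 lb/h of glucose enters S7.
Concentrate = 1520 − 195 = 1325 lb/h.
Mass fraction = 451.44/1325 = 0.341.

0.341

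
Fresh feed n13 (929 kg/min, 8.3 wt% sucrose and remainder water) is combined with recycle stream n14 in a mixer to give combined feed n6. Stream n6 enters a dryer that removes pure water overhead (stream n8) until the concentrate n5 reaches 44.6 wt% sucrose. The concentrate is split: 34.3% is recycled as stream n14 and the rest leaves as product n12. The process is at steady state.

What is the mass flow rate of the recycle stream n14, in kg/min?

90.26 kg/min

Overall sucrose balance (none leaves overhead): sucrose in fresh feed = sucrose in product, i.e. 929×0.083 = (1−0.343)·n5·0.446.
n5 = 77.107/(0.446×0.657) = 263.14 kg/min.
Recycle n14 = 0.343×263.14 = 90.258 kg/min.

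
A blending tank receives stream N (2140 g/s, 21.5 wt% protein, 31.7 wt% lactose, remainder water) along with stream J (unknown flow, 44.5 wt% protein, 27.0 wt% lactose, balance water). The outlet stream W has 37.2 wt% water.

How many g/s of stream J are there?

2361 g/s

Let J be the unknown flow. Total out = 2140 + J.
water balance: 1001.5 + 0.285·J = 0.372·(2140 + J)
(0.285 − 0.372)·J = 0.372×2140 − 1001.5 = -205.44
J = -205.44 / -0.087 = 2361.4 g/s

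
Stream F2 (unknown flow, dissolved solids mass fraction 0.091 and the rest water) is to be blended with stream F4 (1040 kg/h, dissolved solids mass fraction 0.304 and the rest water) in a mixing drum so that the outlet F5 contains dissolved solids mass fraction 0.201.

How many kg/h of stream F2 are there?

Let F2 be the unknown flow. Total out = 1040 + F2.
dissolved solids balance: 316.16 + 0.091·F2 = 0.201·(1040 + F2)
(0.091 − 0.201)·F2 = 0.201×1040 − 316.16 = -107.12
F2 = -107.12 / -0.110 = 973.82 kg/h

973.8 kg/h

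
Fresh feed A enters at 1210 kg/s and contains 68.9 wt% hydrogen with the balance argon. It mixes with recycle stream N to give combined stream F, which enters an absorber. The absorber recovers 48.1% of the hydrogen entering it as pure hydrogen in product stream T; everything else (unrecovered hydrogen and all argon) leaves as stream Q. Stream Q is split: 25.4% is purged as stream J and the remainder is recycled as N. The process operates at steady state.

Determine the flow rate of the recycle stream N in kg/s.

1632 kg/s

argon enters only via A and leaves only via the purge: 1210×0.311 = 0.254×(argon in Q), and the absorber passes all argon, so argon in F = argon in Q = 1481.5 kg/s.
hydrogen in F: m_A = 1210×0.689 + (1−0.254)·(1−0.481)·m_A, so m_A = 833.69/0.6128 = 1360.4 kg/s.
Q = (1−0.481)×1360.4 + 1481.5 = 2187.6 kg/s.
Recycle N = (1−0.254)×2187.6 = 1631.9 kg/s.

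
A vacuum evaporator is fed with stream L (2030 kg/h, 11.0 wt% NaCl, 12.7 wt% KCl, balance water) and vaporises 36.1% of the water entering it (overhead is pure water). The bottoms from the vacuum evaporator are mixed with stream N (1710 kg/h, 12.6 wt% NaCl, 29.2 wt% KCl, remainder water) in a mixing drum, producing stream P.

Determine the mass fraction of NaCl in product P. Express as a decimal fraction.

0.138

Vapour removed = 0.361×0.763×2030 = 559.15 kg/h; concentrate = 1470.9 kg/h.
NaCl reaching the mixer = 223.3 (from concentrate) + 1710×0.126 = 438.76 kg/h.
Product flow = 1470.9 + 1710 = 3180.9 kg/h; NaCl fraction = 0.138.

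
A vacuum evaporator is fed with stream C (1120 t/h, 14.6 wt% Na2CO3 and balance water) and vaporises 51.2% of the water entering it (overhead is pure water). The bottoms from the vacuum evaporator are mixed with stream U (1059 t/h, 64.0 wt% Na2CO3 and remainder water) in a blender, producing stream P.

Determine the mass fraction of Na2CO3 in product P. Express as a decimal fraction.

0.498

Vapour removed = 0.512×0.854×1120 = 489.72 t/h; concentrate = 630.28 t/h.
Na2CO3 reaching the mixer = 163.52 (from concentrate) + 1059×0.640 = 841.28 t/h.
Product flow = 630.28 + 1059 = 1689.3 t/h; Na2CO3 fraction = 0.498.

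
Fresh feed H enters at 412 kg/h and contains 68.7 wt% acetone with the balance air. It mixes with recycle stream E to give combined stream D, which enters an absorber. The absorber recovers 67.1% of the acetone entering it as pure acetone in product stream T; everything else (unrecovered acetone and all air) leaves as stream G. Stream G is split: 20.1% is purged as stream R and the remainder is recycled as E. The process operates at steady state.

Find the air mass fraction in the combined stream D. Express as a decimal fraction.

0.6256

air enters only via H and leaves only via the purge: 412×0.313 = 0.201×(air in G), and the absorber passes all air, so air in D = air in G = 641.57 kg/h.
acetone in D: m_A = 412×0.687 + (1−0.201)·(1−0.671)·m_A, so m_A = 283.04/0.7371 = 383.98 kg/h.
D = 383.98 + 641.57 = 1025.6 kg/h.
air fraction in D = 641.57/1025.6 = 0.6256.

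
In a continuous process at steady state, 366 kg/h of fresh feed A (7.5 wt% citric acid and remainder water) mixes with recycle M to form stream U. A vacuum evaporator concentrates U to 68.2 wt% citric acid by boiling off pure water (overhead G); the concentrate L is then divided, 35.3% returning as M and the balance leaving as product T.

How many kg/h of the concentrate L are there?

62.21 kg/h

Overall citric acid balance (none leaves overhead): citric acid in fresh feed = citric acid in product, i.e. 366×0.075 = (1−0.353)·L·0.682.
L = 27.45/(0.682×0.647) = 62.209 kg/h.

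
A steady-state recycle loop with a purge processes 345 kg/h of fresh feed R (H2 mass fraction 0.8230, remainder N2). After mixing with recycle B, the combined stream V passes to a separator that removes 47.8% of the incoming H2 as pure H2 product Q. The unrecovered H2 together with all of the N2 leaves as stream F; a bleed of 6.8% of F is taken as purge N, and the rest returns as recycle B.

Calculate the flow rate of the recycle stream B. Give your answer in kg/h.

1106 kg/h

N2 enters only via R and leaves only via the purge: 345×0.177 = 0.068×(N2 in F), and the separator passes all N2, so N2 in V = N2 in F = 898.01 kg/h.
H2 in V: m_A = 345×0.823 + (1−0.068)·(1−0.478)·m_A, so m_A = 283.94/0.5135 = 552.94 kg/h.
F = (1−0.478)×552.94 + 898.01 = 1186.7 kg/h.
Recycle B = (1−0.068)×1186.7 = 1106 kg/h.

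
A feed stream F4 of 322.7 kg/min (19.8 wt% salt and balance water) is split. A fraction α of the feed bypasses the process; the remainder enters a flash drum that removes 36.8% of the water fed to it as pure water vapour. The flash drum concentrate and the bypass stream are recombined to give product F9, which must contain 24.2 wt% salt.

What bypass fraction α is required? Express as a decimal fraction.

0.384

All 322.7×0.198 = 63.895 kg/min of salt reaches F9, so F9 = 63.895/0.242 = 264.03 kg/min and vapour = 58.673 kg/min.
The evaporator receives (1−α)·322.7 of feed at 0.802 water and removes 0.368 of that water:
0.368×0.802×(1−α)×322.7 = 58.673
(1−α) = 58.673/95.24 = 0.6160;  α = 0.3840.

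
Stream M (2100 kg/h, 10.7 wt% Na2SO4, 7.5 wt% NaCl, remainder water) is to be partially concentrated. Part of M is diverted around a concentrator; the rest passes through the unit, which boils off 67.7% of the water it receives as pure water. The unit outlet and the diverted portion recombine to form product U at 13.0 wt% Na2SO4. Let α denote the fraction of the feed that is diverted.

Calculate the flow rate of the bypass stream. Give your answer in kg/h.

1429 kg/h

All 2100×0.107 = 224.7 kg/h of Na2SO4 reaches U, so U = 224.7/0.130 = 1728.5 kg/h and vapour = 371.54 kg/h.
The evaporator receives (1−α)·2100 of feed at 0.818 water and removes 0.677 of that water:
0.677×0.818×(1−α)×2100 = 371.54
(1−α) = 371.54/1163 = 0.3195;  α = 0.6805.
Bypass flow = 0.6805×2100 = 1429.1 kg/h.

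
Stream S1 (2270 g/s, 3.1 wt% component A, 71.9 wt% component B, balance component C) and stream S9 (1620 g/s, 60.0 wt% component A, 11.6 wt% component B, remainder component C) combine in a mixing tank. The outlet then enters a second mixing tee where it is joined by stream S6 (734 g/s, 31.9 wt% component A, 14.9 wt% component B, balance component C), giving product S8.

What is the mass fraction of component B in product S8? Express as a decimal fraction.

0.4173

Overall, product flow = 4624 g/s.
component B in = 2270×0.719 + 1620×0.116 + 734×0.149 = 1929.4 g/s.
component B fraction in S8 = 0.4173.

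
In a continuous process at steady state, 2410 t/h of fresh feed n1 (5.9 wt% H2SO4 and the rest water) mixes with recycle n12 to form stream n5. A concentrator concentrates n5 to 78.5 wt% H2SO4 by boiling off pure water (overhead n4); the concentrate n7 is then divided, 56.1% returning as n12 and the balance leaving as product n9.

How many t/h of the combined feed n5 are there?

Overall H2SO4 balance (none leaves overhead): H2SO4 in fresh feed = H2SO4 in product, i.e. 2410×0.059 = (1−0.561)·n7·0.785.
n7 = 142.19/(0.785×0.439) = 412.61 t/h.
Recycle n12 = 0.561×412.61 = 231.47 t/h.
Combined feed n5 = 2410 + 231.47 = 2641.5 t/h.

2641 t/h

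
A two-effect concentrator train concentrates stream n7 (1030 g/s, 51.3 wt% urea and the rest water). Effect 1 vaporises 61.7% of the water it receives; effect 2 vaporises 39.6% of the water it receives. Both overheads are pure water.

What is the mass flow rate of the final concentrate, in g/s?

644.4 g/s

water in feed = 1030×0.487 = 501.61 g/s.
After stage 1: water left = (1−0.617)×501.61 = 192.12; stream total = 720.51 g/s.
After stage 2: water left = (1−0.396)×192.12 = 116.04; final concentrate = 644.43 g/s.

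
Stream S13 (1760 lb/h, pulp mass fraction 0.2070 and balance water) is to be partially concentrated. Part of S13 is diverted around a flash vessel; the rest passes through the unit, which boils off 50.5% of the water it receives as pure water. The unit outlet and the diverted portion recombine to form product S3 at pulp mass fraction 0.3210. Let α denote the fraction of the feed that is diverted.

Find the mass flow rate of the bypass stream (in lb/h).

All 1760×0.207 = 364.32 lb/h of pulp reaches S3, so S3 = 364.32/0.321 = 1135 lb/h and vapour = 625.05 lb/h.
The evaporator receives (1−α)·1760 of feed at 0.793 water and removes 0.505 of that water:
0.505×0.793×(1−α)×1760 = 625.05
(1−α) = 625.05/704.82 = 0.8868;  α = 0.1132.
Bypass flow = 0.1132×1760 = 199.2 lb/h.

199.2 lb/h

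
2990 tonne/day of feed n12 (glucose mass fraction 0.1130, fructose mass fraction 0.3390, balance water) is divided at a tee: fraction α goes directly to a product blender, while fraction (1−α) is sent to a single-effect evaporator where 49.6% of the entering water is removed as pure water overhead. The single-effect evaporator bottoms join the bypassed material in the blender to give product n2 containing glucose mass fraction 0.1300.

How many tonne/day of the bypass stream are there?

1551 tonne/day

All 2990×0.113 = 337.87 tonne/day of glucose reaches n2, so n2 = 337.87/0.130 = 2599 tonne/day and vapour = 391 tonne/day.
The evaporator receives (1−α)·2990 of feed at 0.548 water and removes 0.496 of that water:
0.496×0.548×(1−α)×2990 = 391
(1−α) = 391/812.71 = 0.4811;  α = 0.5189.
Bypass flow = 0.5189×2990 = 1551.5 tonne/day.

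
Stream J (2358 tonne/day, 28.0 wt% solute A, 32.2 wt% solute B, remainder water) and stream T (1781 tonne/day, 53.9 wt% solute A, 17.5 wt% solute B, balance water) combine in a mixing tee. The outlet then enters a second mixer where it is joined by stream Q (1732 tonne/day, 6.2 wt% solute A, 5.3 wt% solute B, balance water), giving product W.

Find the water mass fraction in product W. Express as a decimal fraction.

Overall, product flow = 5871 tonne/day.
water in = 2358×0.398 + 1781×0.286 + 1732×0.885 = 2980.7 tonne/day.
water fraction in W = 0.5077.

0.5077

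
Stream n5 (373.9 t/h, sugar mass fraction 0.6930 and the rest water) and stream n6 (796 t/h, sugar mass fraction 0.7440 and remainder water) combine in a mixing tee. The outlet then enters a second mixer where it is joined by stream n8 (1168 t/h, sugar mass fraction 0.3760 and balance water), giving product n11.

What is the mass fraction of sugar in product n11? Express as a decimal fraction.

0.5520

Overall, product flow = 2337.9 t/h.
sugar in = 373.9×0.693 + 796×0.744 + 1168×0.376 = 1290.5 t/h.
sugar fraction in n11 = 0.5520.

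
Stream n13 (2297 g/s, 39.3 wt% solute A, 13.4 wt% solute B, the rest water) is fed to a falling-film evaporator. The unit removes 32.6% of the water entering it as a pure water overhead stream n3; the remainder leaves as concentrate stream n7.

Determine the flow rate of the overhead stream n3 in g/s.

water entering = 2297×0.473 = 1086.5 g/s; overhead removed = 0.326×1086.5 = 354.19 g/s.

354.2 g/s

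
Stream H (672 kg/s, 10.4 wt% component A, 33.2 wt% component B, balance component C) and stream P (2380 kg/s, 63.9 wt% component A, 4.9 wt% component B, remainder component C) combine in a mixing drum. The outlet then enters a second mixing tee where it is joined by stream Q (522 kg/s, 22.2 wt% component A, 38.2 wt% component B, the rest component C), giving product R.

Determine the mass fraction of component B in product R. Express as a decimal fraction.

0.151

Overall, product flow = 3574 kg/s.
component B in = 672×0.332 + 2380×0.049 + 522×0.382 = 539.13 kg/s.
component B fraction in R = 0.151.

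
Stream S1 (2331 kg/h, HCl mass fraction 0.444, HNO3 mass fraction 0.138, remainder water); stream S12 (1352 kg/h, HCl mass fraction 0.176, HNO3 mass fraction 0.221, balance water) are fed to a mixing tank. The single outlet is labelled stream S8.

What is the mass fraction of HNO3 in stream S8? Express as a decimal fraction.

0.168

Total flow out = 2331 + 1352 = 3683 kg/h.
HNO3 in = 2331×0.138 + 1352×0.221 = 620.47 kg/h.
HNO3 mass fraction in S8 = 620.47/3683 = 0.168.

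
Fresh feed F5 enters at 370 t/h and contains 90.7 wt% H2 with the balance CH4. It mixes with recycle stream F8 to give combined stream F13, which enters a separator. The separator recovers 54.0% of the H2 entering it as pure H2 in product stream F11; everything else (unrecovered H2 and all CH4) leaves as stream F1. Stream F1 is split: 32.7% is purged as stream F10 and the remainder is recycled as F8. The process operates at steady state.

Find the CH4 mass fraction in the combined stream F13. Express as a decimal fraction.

CH4 enters only via F5 and leaves only via the purge: 370×0.093 = 0.327×(CH4 in F1), and the separator passes all CH4, so CH4 in F13 = CH4 in F1 = 105.23 t/h.
H2 in F13: m_A = 370×0.907 + (1−0.327)·(1−0.540)·m_A, so m_A = 335.59/0.6904 = 486.07 t/h.
F13 = 486.07 + 105.23 = 591.3 t/h.
CH4 fraction in F13 = 105.23/591.3 = 0.178.

0.178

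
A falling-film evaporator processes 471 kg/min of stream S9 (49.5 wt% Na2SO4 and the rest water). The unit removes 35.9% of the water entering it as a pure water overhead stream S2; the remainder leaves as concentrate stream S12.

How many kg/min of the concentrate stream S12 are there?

water entering = 471×0.505 = 237.85 kg/min; overhead removed = 0.359×237.85 = 85.39 kg/min.
Concentrate = 471 − 85.39 = 385.61 kg/min.

385.6 kg/min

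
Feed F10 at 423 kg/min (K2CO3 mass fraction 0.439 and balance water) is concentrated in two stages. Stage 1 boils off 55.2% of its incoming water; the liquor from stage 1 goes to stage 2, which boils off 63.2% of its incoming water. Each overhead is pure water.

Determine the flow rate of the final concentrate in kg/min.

224.8 kg/min

water in feed = 423×0.561 = 237.3 kg/min.
After stage 1: water left = (1−0.552)×237.3 = 106.31; stream total = 292.01 kg/min.
After stage 2: water left = (1−0.632)×106.31 = 39.123; final concentrate = 224.82 kg/min.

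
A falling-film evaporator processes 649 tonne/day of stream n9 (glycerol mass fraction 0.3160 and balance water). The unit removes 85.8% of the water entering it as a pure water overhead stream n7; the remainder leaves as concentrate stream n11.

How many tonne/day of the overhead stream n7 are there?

380.9 tonne/day

water entering = 649×0.684 = 443.92 tonne/day; overhead removed = 0.858×443.92 = 380.88 tonne/day.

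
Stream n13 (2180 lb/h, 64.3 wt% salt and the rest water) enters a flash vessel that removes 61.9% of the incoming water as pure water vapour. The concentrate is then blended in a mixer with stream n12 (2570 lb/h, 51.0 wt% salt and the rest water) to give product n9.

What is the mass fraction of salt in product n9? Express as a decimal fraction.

0.6355

Vapour removed = 0.619×0.357×2180 = 481.74 lb/h; concentrate = 1698.3 lb/h.
salt reaching the mixer = 1401.7 (from concentrate) + 2570×0.510 = 2712.4 lb/h.
Product flow = 1698.3 + 2570 = 4268.3 lb/h; salt fraction = 0.6355.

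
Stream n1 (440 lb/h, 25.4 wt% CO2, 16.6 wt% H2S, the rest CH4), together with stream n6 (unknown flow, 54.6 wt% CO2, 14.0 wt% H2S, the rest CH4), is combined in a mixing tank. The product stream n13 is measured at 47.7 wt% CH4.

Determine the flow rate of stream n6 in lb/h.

278 lb/h

Let n6 be the unknown flow. Total out = 440 + n6.
CH4 balance: 255.2 + 0.314·n6 = 0.477·(440 + n6)
(0.314 − 0.477)·n6 = 0.477×440 − 255.2 = -45.32
n6 = -45.32 / -0.163 = 278.04 lb/h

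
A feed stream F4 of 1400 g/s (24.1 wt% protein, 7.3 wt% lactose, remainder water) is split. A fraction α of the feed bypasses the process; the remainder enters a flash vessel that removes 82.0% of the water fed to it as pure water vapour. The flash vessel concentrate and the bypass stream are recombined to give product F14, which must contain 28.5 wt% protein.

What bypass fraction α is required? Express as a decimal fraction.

All 1400×0.241 = 337.4 g/s of protein reaches F14, so F14 = 337.4/0.285 = 1183.9 g/s and vapour = 216.14 g/s.
The evaporator receives (1−α)·1400 of feed at 0.686 water and removes 0.820 of that water:
0.820×0.686×(1−α)×1400 = 216.14
(1−α) = 216.14/787.53 = 0.2745;  α = 0.7255.

0.726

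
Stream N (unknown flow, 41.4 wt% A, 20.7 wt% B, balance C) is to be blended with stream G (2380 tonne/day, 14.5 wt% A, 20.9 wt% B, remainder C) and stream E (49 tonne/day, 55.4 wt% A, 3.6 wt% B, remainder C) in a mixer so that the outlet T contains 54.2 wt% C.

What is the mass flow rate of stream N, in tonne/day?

Let N be the unknown flow. Total out = 2429 + N.
C balance: 1557.6 + 0.379·N = 0.542·(2429 + N)
(0.379 − 0.542)·N = 0.542×2429 − 1557.6 = -241.05
N = -241.05 / -0.163 = 1478.8 tonne/day

1479 tonne/day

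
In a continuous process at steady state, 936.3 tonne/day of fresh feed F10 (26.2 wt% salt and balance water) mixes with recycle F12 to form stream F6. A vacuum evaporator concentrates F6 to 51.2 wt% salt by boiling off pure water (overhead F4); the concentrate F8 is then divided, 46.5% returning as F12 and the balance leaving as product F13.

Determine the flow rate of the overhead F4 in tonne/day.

457.2 tonne/day

Overall salt balance (none leaves overhead): salt in fresh feed = salt in product, i.e. 936.3×0.262 = (1−0.465)·F8·0.512.
F8 = 245.31/(0.512×0.535) = 895.56 tonne/day.
Recycle F12 = 0.465×895.56 = 416.43 tonne/day.
Combined feed F6 = 936.3 + 416.43 = 1352.7 tonne/day.
Overhead F4 = F6 − F8 = 1352.7 − 895.56 = 457.18 tonne/day.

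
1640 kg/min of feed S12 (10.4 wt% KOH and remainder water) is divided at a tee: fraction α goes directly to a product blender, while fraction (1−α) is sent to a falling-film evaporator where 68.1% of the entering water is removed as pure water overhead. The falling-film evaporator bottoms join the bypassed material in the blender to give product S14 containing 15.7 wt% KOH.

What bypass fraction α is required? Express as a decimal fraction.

All 1640×0.104 = 170.56 kg/min of KOH reaches S14, so S14 = 170.56/0.157 = 1086.4 kg/min and vapour = 553.63 kg/min.
The evaporator receives (1−α)·1640 of feed at 0.896 water and removes 0.681 of that water:
0.681×0.896×(1−α)×1640 = 553.63
(1−α) = 553.63/1000.7 = 0.5532;  α = 0.4468.

0.447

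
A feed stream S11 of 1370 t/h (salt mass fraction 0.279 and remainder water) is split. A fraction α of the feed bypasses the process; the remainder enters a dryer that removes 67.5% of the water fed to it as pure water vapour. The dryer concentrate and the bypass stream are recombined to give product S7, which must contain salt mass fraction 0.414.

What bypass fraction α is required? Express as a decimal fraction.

All 1370×0.279 = 382.23 t/h of salt reaches S7, so S7 = 382.23/0.414 = 923.26 t/h and vapour = 446.74 t/h.
The evaporator receives (1−α)·1370 of feed at 0.721 water and removes 0.675 of that water:
0.675×0.721×(1−α)×1370 = 446.74
(1−α) = 446.74/666.74 = 0.6700;  α = 0.3300.

0.330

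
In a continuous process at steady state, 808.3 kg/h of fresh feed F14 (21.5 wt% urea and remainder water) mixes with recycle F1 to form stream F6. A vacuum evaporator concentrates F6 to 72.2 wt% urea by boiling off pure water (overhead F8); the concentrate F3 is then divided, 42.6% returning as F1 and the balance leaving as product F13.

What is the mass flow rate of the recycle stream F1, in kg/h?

Overall urea balance (none leaves overhead): urea in fresh feed = urea in product, i.e. 808.3×0.215 = (1−0.426)·F3·0.722.
F3 = 173.78/(0.722×0.574) = 419.34 kg/h.
Recycle F1 = 0.426×419.34 = 178.64 kg/h.

178.6 kg/h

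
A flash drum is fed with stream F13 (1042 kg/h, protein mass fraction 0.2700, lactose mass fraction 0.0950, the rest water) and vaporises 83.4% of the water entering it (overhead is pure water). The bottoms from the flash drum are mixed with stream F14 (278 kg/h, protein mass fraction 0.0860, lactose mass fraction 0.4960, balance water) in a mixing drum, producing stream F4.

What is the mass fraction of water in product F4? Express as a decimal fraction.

0.2943

Vapour removed = 0.834×0.635×1042 = 551.83 kg/h; concentrate = 490.17 kg/h.
water reaching the mixer = 109.84 (from concentrate) + 278×0.418 = 226.04 kg/h.
Product flow = 490.17 + 278 = 768.17 kg/h; water fraction = 0.2943.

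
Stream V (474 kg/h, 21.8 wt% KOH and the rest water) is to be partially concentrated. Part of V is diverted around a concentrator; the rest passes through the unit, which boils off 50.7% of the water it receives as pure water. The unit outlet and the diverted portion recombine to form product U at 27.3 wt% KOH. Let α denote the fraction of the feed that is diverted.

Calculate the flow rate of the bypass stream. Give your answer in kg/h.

All 474×0.218 = 103.33 kg/h of KOH reaches U, so U = 103.33/0.273 = 378.51 kg/h and vapour = 95.495 kg/h.
The evaporator receives (1−α)·474 of feed at 0.782 water and removes 0.507 of that water:
0.507×0.782×(1−α)×474 = 95.495
(1−α) = 95.495/187.93 = 0.5081;  α = 0.4919.
Bypass flow = 0.4919×474 = 233.14 kg/h.

233.1 kg/h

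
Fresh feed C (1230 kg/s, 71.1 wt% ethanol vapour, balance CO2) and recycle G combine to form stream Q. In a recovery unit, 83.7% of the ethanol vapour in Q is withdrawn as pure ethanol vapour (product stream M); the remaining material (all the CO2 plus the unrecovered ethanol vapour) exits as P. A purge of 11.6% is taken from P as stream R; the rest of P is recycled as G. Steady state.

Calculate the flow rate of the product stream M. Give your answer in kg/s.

855.2 kg/s

ethanol vapour in Q: m_A = 1230×0.711 + (1−0.116)·(1−0.837)·m_A, so m_A = 874.53/0.8559 = 1021.8 kg/s.
Product M = 0.837×1021.8 = 855.21 kg/s.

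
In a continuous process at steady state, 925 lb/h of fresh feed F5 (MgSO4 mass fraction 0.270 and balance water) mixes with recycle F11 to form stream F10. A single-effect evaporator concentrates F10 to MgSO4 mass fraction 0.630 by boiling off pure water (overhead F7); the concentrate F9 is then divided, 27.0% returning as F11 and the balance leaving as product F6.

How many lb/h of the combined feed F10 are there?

1072 lb/h

Overall MgSO4 balance (none leaves overhead): MgSO4 in fresh feed = MgSO4 in product, i.e. 925×0.270 = (1−0.270)·F9·0.630.
F9 = 249.75/(0.630×0.730) = 543.05 lb/h.
Recycle F11 = 0.270×543.05 = 146.62 lb/h.
Combined feed F10 = 925 + 146.62 = 1071.6 lb/h.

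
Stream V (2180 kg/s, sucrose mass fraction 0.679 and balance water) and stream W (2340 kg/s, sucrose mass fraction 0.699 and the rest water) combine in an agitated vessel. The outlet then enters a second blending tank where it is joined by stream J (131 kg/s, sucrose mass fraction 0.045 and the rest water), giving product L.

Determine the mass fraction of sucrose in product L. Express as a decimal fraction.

Overall, product flow = 4651 kg/s.
sucrose in = 2180×0.679 + 2340×0.699 + 131×0.045 = 3121.8 kg/s.
sucrose fraction in L = 0.671.

0.671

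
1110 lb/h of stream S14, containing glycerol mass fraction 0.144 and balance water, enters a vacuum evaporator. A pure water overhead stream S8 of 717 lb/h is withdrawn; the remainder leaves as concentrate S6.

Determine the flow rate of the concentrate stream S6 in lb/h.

393 lb/h

Concentrate = 1110 − 717 = 393 lb/h.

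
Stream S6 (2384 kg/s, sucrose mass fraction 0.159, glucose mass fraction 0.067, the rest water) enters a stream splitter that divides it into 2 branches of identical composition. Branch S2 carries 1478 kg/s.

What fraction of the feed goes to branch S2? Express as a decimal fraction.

0.620

Fraction to S2 = 1478/2384 = 0.6200.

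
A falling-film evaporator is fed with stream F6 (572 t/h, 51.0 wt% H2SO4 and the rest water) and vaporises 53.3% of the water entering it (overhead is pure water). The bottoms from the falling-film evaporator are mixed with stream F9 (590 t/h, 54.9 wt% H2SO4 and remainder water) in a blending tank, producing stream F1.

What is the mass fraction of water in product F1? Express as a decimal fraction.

Vapour removed = 0.533×0.490×572 = 149.39 t/h; concentrate = 422.61 t/h.
water reaching the mixer = 130.89 (from concentrate) + 590×0.451 = 396.98 t/h.
Product flow = 422.61 + 590 = 1012.6 t/h; water fraction = 0.3920.

0.3920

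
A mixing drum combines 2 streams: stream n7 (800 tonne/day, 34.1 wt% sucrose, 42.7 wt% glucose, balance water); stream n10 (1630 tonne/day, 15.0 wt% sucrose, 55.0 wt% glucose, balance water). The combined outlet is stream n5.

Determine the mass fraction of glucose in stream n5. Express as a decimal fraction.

0.510

Total flow out = 800 + 1630 = 2430 tonne/day.
glucose in = 800×0.427 + 1630×0.550 = 1238.1 tonne/day.
glucose mass fraction in n5 = 1238.1/2430 = 0.510.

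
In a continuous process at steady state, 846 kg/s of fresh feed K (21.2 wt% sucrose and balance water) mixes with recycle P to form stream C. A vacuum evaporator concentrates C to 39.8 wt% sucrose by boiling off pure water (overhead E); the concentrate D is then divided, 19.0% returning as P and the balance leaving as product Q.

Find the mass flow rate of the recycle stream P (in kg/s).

Overall sucrose balance (none leaves overhead): sucrose in fresh feed = sucrose in product, i.e. 846×0.212 = (1−0.190)·D·0.398.
D = 179.35/(0.398×0.810) = 556.34 kg/s.
Recycle P = 0.190×556.34 = 105.7 kg/s.

105.7 kg/s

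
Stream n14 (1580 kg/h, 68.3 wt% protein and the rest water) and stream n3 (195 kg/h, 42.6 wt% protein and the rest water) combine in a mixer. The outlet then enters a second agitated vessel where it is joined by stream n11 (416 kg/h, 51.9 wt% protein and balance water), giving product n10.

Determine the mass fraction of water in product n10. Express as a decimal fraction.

Overall, product flow = 2191 kg/h.
water in = 1580×0.317 + 195×0.574 + 416×0.481 = 812.89 kg/h.
water fraction in n10 = 0.371.

0.371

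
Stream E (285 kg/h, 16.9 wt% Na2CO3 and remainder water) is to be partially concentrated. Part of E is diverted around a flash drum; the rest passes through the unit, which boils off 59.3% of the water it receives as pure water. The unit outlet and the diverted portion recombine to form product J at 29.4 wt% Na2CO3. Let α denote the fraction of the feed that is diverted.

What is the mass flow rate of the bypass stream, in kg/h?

All 285×0.169 = 48.165 kg/h of Na2CO3 reaches J, so J = 48.165/0.294 = 163.83 kg/h and vapour = 121.17 kg/h.
The evaporator receives (1−α)·285 of feed at 0.831 water and removes 0.593 of that water:
0.593×0.831×(1−α)×285 = 121.17
(1−α) = 121.17/140.44 = 0.8628;  α = 0.1372.
Bypass flow = 0.1372×285 = 39.104 kg/h.

39.1 kg/h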